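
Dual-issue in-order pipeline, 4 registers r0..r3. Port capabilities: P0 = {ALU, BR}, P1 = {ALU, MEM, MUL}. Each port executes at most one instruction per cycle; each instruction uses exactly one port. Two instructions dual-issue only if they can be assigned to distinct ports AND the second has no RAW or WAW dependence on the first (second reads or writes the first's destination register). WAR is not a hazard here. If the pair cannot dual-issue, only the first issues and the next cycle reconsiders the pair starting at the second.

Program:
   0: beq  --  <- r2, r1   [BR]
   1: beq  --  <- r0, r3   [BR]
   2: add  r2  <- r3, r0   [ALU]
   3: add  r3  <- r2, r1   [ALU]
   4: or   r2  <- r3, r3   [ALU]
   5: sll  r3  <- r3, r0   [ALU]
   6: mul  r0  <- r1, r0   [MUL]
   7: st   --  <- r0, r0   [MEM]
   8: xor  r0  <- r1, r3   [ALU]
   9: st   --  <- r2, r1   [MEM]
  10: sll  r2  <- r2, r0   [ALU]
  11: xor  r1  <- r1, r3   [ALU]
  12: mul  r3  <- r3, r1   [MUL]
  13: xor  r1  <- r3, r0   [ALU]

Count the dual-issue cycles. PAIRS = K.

t=0 i0:beq ; no-port BR/BR
t=1 i1,i2:beq add ; pair
t=2 i3:add ; RAW r3
t=3 i4,i5:or sll ; pair
t=4 i6:mul ; no-port MUL/MEM
t=5 i7,i8:st xor ; pair
t=6 i9,i10:st sll ; pair
t=7 i11:xor ; RAW r1
t=8 i12:mul ; RAW r3
t=9 i13:xor ; tail

PAIRS = 4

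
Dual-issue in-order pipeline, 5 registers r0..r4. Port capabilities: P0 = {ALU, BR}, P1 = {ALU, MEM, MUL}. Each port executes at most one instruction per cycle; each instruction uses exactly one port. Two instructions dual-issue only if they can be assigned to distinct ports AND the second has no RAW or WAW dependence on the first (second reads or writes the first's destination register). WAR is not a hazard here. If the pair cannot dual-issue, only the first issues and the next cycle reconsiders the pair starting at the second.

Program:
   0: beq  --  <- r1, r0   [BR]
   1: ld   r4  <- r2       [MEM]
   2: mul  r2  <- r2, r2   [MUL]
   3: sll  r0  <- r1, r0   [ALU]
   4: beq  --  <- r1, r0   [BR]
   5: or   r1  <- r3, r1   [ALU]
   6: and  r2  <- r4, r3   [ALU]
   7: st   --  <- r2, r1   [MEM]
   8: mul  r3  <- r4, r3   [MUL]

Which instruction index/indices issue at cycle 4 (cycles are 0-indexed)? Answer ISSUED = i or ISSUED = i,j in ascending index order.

ISSUED = 7

[0] i0/i1  beq+ld  -- pair
[1] i2/i3  mul+sll  -- pair
[2] i4/i5  beq+or  -- pair
[3] i6  and  -- RAW r2
[4] i7  st  -- no-port MEM/MUL
[5] i8  mul  -- tail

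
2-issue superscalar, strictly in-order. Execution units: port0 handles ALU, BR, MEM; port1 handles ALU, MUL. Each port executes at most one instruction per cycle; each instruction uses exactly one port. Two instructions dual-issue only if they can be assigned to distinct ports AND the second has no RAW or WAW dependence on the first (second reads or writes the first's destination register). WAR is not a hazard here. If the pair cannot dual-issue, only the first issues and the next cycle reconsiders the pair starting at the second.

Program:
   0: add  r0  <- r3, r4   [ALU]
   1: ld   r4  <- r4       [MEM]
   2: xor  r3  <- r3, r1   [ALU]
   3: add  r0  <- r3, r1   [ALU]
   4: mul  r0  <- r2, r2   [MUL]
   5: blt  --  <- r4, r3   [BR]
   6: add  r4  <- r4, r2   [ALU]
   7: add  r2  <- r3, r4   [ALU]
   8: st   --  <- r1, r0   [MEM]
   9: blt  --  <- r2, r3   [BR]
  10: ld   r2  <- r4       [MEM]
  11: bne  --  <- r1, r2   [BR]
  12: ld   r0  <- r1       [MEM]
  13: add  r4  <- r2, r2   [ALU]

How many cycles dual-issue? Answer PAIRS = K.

#0 head=0: add.ALU+ld.MEM i0/i1 2-wide
#1 head=2: xor.ALU i2 RAW r3
#2 head=3: add.ALU i3 WAW r0
#3 head=4: mul.MUL+blt.BR i4/i5 2-wide
#4 head=6: add.ALU i6 RAW r4
#5 head=7: add.ALU+st.MEM i7/i8 2-wide
#6 head=9: blt.BR i9 no-port BR/MEM
#7 head=10: ld.MEM i10 no-port MEM/BR
#8 head=11: bne.BR i11 no-port BR/MEM
#9 head=12: ld.MEM+add.ALU i12/i13 2-wide

PAIRS = 4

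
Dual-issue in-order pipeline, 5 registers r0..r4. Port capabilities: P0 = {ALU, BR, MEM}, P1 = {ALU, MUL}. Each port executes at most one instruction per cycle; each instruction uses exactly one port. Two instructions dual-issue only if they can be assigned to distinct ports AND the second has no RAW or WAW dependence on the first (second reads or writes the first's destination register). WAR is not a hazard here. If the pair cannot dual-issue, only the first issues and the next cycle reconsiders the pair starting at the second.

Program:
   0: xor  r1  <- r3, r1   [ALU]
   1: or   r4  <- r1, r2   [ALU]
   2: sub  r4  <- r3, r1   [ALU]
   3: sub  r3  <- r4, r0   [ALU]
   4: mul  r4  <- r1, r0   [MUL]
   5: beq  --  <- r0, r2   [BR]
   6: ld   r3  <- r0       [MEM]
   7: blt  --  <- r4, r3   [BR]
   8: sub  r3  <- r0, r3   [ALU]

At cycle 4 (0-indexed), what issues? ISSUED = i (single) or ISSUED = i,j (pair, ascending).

ISSUED = 5

[0] i0  xor  -- RAW r1
[1] i1  or  -- WAW r4
[2] i2  sub  -- RAW r4
[3] i3+i4  sub mul  -- dual
[4] i5  beq  -- no-port BR/MEM
[5] i6  ld  -- no-port MEM/BR
[6] i7+i8  blt sub  -- dual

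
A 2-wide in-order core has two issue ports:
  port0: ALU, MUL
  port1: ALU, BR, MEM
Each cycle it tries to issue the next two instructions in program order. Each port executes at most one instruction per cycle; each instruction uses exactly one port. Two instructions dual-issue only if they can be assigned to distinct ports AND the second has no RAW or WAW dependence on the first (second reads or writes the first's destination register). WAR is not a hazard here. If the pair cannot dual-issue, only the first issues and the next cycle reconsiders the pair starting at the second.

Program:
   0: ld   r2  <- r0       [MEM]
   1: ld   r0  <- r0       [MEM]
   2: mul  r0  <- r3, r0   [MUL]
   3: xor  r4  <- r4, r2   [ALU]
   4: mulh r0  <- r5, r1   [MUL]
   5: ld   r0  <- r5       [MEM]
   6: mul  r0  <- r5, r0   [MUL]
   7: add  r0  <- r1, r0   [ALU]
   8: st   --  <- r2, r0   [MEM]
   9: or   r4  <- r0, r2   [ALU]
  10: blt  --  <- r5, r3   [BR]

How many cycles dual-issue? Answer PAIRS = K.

PAIRS = 2

  cy0 -> i0 (ld.MEM) no-port MEM/MEM
  cy1 -> i1 (ld.MEM) RAW+WAW r0
  cy2 -> i2+i3 (mul.MUL xor.ALU) 2-wide
  cy3 -> i4 (mulh.MUL) WAW r0
  cy4 -> i5 (ld.MEM) RAW+WAW r0
  cy5 -> i6 (mul.MUL) RAW+WAW r0
  cy6 -> i7 (add.ALU) RAW r0
  cy7 -> i8+i9 (st.MEM or.ALU) 2-wide
  cy8 -> i10 (blt.BR) tail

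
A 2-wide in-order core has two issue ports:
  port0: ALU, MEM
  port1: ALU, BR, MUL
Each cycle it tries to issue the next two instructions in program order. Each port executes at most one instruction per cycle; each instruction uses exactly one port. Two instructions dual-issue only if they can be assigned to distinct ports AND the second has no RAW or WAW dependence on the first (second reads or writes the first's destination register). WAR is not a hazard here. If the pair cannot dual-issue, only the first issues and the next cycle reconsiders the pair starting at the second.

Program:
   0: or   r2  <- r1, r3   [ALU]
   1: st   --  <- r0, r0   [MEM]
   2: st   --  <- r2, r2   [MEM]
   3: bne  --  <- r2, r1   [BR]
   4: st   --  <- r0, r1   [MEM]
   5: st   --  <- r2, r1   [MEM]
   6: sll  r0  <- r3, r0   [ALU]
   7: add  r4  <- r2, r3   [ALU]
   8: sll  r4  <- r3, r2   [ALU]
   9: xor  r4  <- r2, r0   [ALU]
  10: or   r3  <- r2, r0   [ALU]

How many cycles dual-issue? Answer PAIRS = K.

c0: i0,i1 or+st  2-wide
c1: i2,i3 st+bne  2-wide
c2: i4 st  no-port MEM/MEM
c3: i5,i6 st+sll  2-wide
c4: i7 add  WAW r4
c5: i8 sll  WAW r4
c6: i9,i10 xor+or  2-wide

PAIRS = 4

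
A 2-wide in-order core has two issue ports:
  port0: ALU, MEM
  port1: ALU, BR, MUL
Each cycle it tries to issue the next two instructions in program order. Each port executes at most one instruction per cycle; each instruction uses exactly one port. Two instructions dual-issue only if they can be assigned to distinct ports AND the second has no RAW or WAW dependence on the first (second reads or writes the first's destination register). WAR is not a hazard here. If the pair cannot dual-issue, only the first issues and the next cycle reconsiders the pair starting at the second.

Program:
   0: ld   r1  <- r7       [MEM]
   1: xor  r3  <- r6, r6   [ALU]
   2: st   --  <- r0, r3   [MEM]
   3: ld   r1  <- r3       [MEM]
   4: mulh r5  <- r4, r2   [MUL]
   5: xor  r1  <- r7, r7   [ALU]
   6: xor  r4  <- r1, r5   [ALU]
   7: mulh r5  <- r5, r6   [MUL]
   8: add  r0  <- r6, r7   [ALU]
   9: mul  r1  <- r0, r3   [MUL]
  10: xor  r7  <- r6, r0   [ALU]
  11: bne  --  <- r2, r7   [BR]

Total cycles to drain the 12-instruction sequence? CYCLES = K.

CYCLES = 8

c0: i0&i1 ld.MEM/xor.ALU  dual
c1: i2 st.MEM  no-port MEM/MEM
c2: i3&i4 ld.MEM/mulh.MUL  dual
c3: i5 xor.ALU  RAW r1
c4: i6&i7 xor.ALU/mulh.MUL  dual
c5: i8 add.ALU  RAW r0
c6: i9&i10 mul.MUL/xor.ALU  dual
c7: i11 bne.BR  tail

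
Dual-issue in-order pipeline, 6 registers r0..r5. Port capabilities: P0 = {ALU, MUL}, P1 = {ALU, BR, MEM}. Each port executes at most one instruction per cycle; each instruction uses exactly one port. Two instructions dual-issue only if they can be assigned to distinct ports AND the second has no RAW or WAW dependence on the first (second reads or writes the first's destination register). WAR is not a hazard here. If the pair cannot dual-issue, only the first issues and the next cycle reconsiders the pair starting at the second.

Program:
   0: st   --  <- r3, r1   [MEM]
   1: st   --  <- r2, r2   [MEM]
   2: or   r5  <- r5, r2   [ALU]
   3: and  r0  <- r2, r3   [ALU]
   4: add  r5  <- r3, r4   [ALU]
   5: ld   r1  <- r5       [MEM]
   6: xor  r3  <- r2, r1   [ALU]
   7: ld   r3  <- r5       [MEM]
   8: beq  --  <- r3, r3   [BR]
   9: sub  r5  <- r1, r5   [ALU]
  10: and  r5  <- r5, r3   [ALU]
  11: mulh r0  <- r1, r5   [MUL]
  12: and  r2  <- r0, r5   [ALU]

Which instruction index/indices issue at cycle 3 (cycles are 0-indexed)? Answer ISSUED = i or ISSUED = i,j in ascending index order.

ISSUED = 5

#0 head=0: st.MEM i0 no-port MEM/MEM
#1 head=1: st.MEM or.ALU i1+i2 pair
#2 head=3: and.ALU add.ALU i3+i4 pair
#3 head=5: ld.MEM i5 RAW r1
#4 head=6: xor.ALU i6 WAW r3
#5 head=7: ld.MEM i7 no-port MEM/BR
#6 head=8: beq.BR sub.ALU i8+i9 pair
#7 head=10: and.ALU i10 RAW r5
#8 head=11: mulh.MUL i11 RAW r0
#9 head=12: and.ALU i12 tail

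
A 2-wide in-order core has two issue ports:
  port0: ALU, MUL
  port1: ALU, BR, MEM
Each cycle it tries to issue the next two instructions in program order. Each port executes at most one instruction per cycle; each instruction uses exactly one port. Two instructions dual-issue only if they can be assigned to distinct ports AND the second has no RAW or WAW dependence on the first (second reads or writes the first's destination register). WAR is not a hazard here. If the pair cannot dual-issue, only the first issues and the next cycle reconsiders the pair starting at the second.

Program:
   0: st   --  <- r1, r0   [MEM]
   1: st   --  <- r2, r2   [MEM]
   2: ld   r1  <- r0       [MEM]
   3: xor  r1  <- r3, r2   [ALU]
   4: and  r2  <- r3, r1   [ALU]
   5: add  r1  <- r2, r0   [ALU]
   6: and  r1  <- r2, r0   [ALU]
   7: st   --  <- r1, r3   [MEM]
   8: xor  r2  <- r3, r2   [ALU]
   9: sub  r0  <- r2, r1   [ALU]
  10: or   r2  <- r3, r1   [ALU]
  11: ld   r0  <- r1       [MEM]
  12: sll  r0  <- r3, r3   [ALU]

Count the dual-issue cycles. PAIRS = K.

PAIRS = 2

[0] i0  st  -- no-port MEM/MEM
[1] i1  st  -- no-port MEM/MEM
[2] i2  ld  -- WAW r1
[3] i3  xor  -- RAW r1
[4] i4  and  -- RAW r2
[5] i5  add  -- WAW r1
[6] i6  and  -- RAW r1
[7] i7&i8  st;xor  -- dual
[8] i9&i10  sub;or  -- dual
[9] i11  ld  -- WAW r0
[10] i12  sll  -- tail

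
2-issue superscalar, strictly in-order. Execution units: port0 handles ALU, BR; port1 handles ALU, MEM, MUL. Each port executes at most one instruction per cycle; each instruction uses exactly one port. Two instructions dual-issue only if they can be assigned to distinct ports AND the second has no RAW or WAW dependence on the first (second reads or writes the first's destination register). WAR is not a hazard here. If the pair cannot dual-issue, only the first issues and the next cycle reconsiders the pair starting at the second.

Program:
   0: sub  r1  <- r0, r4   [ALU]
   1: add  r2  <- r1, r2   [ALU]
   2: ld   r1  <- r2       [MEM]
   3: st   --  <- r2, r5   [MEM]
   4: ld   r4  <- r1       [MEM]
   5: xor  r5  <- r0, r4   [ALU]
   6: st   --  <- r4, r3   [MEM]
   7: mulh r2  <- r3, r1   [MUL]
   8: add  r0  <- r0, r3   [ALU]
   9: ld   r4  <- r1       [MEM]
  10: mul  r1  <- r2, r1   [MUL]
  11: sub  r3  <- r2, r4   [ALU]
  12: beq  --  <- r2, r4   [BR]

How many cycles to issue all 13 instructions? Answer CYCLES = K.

CYCLES = 10

t=0 i0:sub.ALU ; RAW r1
t=1 i1:add.ALU ; RAW r2
t=2 i2:ld.MEM ; no-port MEM/MEM
t=3 i3:st.MEM ; no-port MEM/MEM
t=4 i4:ld.MEM ; RAW r4
t=5 i5+i6:xor.ALU/st.MEM ; 2-wide
t=6 i7+i8:mulh.MUL/add.ALU ; 2-wide
t=7 i9:ld.MEM ; no-port MEM/MUL
t=8 i10+i11:mul.MUL/sub.ALU ; 2-wide
t=9 i12:beq.BR ; tail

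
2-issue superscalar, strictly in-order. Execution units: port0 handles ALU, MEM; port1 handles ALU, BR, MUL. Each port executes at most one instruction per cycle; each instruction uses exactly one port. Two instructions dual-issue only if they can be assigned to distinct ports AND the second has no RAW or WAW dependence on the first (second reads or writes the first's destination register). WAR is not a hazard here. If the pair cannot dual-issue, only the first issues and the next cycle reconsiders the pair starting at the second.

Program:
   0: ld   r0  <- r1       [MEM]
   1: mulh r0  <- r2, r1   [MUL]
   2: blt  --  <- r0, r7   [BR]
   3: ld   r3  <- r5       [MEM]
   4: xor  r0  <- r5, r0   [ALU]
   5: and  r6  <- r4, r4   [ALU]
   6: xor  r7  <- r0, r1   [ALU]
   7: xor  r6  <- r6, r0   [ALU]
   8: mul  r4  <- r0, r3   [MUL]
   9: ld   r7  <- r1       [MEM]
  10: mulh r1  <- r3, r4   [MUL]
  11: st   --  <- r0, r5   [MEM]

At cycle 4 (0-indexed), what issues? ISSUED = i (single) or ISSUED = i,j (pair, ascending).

0. ld.MEM @i0  | WAW r0
1. mulh.MUL @i1  | no-port MUL/BR
2. blt.BR/ld.MEM @i2,i3  | pair
3. xor.ALU/and.ALU @i4,i5  | pair
4. xor.ALU/xor.ALU @i6,i7  | pair
5. mul.MUL/ld.MEM @i8,i9  | pair
6. mulh.MUL/st.MEM @i10,i11  | pair

ISSUED = 6,7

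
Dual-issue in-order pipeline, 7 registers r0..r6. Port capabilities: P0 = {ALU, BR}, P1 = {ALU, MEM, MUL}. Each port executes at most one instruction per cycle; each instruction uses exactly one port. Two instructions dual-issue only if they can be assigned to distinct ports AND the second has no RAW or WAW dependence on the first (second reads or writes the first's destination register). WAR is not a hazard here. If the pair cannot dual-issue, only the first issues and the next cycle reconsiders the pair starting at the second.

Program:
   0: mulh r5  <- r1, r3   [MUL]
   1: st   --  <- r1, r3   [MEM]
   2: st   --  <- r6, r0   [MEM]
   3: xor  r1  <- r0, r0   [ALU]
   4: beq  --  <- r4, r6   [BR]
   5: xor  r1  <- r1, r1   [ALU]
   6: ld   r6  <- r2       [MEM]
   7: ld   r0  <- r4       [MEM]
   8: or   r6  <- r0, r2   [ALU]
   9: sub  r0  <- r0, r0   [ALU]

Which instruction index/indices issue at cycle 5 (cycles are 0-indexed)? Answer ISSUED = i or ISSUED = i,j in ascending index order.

#0 head=0: mulh.MUL i0 no-port MUL/MEM
#1 head=1: st.MEM i1 no-port MEM/MEM
#2 head=2: st.MEM/xor.ALU i2&i3 pair
#3 head=4: beq.BR/xor.ALU i4&i5 pair
#4 head=6: ld.MEM i6 no-port MEM/MEM
#5 head=7: ld.MEM i7 RAW r0
#6 head=8: or.ALU/sub.ALU i8&i9 pair

ISSUED = 7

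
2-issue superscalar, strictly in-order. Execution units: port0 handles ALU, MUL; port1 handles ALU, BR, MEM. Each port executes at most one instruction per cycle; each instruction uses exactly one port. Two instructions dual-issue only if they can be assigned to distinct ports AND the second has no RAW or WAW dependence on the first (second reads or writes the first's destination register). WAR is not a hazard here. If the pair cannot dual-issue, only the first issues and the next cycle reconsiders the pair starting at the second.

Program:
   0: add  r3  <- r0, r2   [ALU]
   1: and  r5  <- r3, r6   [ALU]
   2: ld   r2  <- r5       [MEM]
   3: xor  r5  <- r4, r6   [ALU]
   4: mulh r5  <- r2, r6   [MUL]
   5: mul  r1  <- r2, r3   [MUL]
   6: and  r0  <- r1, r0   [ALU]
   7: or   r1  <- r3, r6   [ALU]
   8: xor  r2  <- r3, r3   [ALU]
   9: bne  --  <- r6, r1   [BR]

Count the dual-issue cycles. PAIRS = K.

0. add.ALU @i0  | RAW r3
1. and.ALU @i1  | RAW r5
2. ld.MEM;xor.ALU @i2,i3  | dual
3. mulh.MUL @i4  | no-port MUL/MUL
4. mul.MUL @i5  | RAW r1
5. and.ALU;or.ALU @i6,i7  | dual
6. xor.ALU;bne.BR @i8,i9  | dual

PAIRS = 3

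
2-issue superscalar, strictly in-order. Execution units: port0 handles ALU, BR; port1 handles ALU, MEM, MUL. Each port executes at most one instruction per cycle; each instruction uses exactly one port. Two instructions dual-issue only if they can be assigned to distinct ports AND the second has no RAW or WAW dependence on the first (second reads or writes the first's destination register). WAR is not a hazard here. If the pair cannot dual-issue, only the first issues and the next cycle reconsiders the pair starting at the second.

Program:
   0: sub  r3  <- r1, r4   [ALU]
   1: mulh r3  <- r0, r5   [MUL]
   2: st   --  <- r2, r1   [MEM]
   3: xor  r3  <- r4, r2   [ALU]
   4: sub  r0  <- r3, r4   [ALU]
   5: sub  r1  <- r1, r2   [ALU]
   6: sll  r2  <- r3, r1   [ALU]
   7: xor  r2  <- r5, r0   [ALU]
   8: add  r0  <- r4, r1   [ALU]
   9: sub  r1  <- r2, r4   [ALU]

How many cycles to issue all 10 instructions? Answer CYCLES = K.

CYCLES = 7

0. sub @i0  | WAW r3
1. mulh @i1  | no-port MUL/MEM
2. st+xor @i2+i3  | dual
3. sub+sub @i4+i5  | dual
4. sll @i6  | WAW r2
5. xor+add @i7+i8  | dual
6. sub @i9  | tail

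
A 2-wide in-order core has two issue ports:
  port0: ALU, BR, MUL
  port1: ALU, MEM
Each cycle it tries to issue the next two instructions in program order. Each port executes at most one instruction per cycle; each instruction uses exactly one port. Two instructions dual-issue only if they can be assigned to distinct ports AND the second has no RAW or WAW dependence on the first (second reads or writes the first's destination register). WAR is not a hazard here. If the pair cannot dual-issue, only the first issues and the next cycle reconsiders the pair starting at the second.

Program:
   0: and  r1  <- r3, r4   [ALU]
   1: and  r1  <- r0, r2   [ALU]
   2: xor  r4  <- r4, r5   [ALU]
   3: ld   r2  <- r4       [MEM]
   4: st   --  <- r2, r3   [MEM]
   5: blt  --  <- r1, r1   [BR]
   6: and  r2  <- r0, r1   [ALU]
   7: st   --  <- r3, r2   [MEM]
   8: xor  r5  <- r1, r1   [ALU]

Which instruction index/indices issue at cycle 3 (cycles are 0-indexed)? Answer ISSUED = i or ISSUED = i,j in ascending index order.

#0 head=0: and i0 WAW r1
#1 head=1: and+xor i1+i2 pair
#2 head=3: ld i3 no-port MEM/MEM
#3 head=4: st+blt i4+i5 pair
#4 head=6: and i6 RAW r2
#5 head=7: st+xor i7+i8 pair

ISSUED = 4,5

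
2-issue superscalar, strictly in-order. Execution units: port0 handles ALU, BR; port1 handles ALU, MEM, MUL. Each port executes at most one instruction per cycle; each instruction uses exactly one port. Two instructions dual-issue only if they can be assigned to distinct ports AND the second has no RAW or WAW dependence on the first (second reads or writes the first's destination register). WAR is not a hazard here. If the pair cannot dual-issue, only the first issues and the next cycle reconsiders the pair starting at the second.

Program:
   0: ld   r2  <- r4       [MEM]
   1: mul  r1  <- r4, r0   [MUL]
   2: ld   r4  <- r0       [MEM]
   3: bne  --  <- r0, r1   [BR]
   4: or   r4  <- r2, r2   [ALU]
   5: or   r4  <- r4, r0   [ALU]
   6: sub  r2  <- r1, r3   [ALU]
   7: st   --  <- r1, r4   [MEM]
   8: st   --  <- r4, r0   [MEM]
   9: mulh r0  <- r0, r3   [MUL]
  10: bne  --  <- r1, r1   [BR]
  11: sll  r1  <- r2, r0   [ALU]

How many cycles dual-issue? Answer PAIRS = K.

PAIRS = 3

[0] i0  ld  -- no-port MEM/MUL
[1] i1  mul  -- no-port MUL/MEM
[2] i2&i3  ld/bne  -- dual
[3] i4  or  -- RAW+WAW r4
[4] i5&i6  or/sub  -- dual
[5] i7  st  -- no-port MEM/MEM
[6] i8  st  -- no-port MEM/MUL
[7] i9&i10  mulh/bne  -- dual
[8] i11  sll  -- tail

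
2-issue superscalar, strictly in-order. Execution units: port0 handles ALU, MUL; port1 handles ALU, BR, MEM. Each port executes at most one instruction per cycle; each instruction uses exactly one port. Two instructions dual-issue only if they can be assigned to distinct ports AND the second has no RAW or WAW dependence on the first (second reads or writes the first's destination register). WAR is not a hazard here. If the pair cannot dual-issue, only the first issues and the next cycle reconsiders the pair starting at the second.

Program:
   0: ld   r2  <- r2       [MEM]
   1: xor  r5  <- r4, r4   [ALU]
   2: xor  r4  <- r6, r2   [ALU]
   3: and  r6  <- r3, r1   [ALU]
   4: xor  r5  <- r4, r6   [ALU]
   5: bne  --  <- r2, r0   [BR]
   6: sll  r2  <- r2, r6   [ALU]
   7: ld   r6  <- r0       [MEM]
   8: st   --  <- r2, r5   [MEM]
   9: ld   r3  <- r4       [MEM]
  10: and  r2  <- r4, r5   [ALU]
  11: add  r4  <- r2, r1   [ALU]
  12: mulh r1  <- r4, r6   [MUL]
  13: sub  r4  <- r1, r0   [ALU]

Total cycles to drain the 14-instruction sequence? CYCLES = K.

t=0 i0,i1:ld;xor ; pair
t=1 i2,i3:xor;and ; pair
t=2 i4,i5:xor;bne ; pair
t=3 i6,i7:sll;ld ; pair
t=4 i8:st ; no-port MEM/MEM
t=5 i9,i10:ld;and ; pair
t=6 i11:add ; RAW r4
t=7 i12:mulh ; RAW r1
t=8 i13:sub ; tail

CYCLES = 9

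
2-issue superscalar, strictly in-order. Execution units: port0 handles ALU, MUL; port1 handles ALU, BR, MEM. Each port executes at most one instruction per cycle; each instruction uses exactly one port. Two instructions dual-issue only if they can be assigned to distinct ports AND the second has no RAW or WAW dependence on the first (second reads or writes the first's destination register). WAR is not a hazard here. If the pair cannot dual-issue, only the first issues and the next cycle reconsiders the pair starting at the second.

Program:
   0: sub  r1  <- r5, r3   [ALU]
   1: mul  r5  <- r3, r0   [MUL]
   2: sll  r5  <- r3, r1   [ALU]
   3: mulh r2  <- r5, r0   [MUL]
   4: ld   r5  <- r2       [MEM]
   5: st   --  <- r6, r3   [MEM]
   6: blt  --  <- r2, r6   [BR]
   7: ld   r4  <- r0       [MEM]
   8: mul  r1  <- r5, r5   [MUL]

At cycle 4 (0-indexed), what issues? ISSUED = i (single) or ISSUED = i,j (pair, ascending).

0. sub;mul @i0,i1  | dual
1. sll @i2  | RAW r5
2. mulh @i3  | RAW r2
3. ld @i4  | no-port MEM/MEM
4. st @i5  | no-port MEM/BR
5. blt @i6  | no-port BR/MEM
6. ld;mul @i7,i8  | dual

ISSUED = 5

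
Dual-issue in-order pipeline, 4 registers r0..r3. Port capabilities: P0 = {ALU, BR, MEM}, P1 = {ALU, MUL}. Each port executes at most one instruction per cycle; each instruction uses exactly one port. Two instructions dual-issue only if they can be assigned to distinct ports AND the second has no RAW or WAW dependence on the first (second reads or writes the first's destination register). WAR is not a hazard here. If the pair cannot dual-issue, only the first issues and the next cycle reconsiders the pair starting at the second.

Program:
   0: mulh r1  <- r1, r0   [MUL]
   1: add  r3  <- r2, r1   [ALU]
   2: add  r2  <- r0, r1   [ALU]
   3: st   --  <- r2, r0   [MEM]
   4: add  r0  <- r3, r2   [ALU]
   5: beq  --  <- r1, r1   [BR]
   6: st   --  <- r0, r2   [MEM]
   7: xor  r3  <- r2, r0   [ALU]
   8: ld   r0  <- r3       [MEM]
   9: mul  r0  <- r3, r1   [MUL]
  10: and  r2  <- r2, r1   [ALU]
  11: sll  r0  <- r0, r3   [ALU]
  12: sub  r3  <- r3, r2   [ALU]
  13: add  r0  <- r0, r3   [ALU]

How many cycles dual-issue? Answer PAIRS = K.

PAIRS = 5

t=0 i0:mulh ; RAW r1
t=1 i1+i2:add+add ; 2-wide
t=2 i3+i4:st+add ; 2-wide
t=3 i5:beq ; no-port BR/MEM
t=4 i6+i7:st+xor ; 2-wide
t=5 i8:ld ; WAW r0
t=6 i9+i10:mul+and ; 2-wide
t=7 i11+i12:sll+sub ; 2-wide
t=8 i13:add ; tail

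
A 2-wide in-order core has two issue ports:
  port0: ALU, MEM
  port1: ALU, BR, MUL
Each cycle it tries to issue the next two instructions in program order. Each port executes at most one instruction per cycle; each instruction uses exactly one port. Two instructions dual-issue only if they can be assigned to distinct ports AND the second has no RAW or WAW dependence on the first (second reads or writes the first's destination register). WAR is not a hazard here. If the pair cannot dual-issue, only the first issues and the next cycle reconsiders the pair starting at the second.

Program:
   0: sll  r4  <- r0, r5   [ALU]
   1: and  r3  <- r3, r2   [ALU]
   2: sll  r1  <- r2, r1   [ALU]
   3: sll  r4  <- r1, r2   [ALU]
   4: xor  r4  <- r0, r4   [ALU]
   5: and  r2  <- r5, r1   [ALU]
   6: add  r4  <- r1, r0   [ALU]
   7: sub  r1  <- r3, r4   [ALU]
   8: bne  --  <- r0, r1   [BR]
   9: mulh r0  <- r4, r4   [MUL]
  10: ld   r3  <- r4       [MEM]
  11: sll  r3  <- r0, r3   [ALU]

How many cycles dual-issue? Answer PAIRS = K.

0. sll.ALU/and.ALU @i0,i1  | 2-wide
1. sll.ALU @i2  | RAW r1
2. sll.ALU @i3  | RAW+WAW r4
3. xor.ALU/and.ALU @i4,i5  | 2-wide
4. add.ALU @i6  | RAW r4
5. sub.ALU @i7  | RAW r1
6. bne.BR @i8  | no-port BR/MUL
7. mulh.MUL/ld.MEM @i9,i10  | 2-wide
8. sll.ALU @i11  | tail

PAIRS = 3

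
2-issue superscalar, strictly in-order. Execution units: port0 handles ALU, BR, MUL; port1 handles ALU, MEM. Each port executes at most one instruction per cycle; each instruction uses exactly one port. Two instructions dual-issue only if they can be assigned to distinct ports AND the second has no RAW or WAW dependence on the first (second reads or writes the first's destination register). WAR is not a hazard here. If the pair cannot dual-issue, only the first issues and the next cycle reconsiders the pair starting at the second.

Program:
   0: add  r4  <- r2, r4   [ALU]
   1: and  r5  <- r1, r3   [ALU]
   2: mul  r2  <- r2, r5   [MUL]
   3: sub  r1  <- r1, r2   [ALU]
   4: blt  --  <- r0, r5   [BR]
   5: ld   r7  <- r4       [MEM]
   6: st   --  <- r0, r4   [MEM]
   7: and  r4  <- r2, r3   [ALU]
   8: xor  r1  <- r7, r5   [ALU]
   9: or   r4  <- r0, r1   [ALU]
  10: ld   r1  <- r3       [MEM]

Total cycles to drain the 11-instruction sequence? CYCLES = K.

  cy0 -> i0&i1 (add and) pair
  cy1 -> i2 (mul) RAW r2
  cy2 -> i3&i4 (sub blt) pair
  cy3 -> i5 (ld) no-port MEM/MEM
  cy4 -> i6&i7 (st and) pair
  cy5 -> i8 (xor) RAW r1
  cy6 -> i9&i10 (or ld) pair

CYCLES = 7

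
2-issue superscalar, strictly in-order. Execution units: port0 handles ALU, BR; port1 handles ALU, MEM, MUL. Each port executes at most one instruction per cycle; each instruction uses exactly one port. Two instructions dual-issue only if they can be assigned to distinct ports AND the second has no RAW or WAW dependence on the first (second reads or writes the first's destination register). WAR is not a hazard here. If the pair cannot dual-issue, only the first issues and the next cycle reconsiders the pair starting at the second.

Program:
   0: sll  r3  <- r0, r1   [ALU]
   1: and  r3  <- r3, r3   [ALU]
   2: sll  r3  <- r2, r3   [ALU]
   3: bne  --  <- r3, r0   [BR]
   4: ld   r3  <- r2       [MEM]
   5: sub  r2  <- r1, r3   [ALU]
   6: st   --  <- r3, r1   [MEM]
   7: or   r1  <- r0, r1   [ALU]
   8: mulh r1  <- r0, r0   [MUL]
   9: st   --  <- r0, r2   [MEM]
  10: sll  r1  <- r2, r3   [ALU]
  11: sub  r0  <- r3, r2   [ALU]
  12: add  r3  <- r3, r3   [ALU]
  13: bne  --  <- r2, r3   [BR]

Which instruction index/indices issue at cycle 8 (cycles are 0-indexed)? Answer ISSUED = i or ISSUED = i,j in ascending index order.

  cy0 -> i0 (sll.ALU) RAW+WAW r3
  cy1 -> i1 (and.ALU) RAW+WAW r3
  cy2 -> i2 (sll.ALU) RAW r3
  cy3 -> i3,i4 (bne.BR/ld.MEM) 2-wide
  cy4 -> i5,i6 (sub.ALU/st.MEM) 2-wide
  cy5 -> i7 (or.ALU) WAW r1
  cy6 -> i8 (mulh.MUL) no-port MUL/MEM
  cy7 -> i9,i10 (st.MEM/sll.ALU) 2-wide
  cy8 -> i11,i12 (sub.ALU/add.ALU) 2-wide
  cy9 -> i13 (bne.BR) tail

ISSUED = 11,12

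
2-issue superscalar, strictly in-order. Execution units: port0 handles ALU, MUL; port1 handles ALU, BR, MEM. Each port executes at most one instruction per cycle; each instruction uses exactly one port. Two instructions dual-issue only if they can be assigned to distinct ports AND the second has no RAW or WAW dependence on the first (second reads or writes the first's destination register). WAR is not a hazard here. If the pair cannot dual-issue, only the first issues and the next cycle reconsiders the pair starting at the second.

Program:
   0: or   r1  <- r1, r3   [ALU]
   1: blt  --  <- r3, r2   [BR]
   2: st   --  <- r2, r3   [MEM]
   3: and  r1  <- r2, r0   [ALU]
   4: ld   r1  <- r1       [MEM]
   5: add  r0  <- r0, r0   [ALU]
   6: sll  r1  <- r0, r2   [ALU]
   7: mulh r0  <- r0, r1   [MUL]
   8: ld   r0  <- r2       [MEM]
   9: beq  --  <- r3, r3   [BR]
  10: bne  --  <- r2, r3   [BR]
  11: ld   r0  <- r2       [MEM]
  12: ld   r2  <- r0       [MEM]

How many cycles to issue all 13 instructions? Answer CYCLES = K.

#0 head=0: or.ALU+blt.BR i0&i1 2-wide
#1 head=2: st.MEM+and.ALU i2&i3 2-wide
#2 head=4: ld.MEM+add.ALU i4&i5 2-wide
#3 head=6: sll.ALU i6 RAW r1
#4 head=7: mulh.MUL i7 WAW r0
#5 head=8: ld.MEM i8 no-port MEM/BR
#6 head=9: beq.BR i9 no-port BR/BR
#7 head=10: bne.BR i10 no-port BR/MEM
#8 head=11: ld.MEM i11 no-port MEM/MEM
#9 head=12: ld.MEM i12 tail

CYCLES = 10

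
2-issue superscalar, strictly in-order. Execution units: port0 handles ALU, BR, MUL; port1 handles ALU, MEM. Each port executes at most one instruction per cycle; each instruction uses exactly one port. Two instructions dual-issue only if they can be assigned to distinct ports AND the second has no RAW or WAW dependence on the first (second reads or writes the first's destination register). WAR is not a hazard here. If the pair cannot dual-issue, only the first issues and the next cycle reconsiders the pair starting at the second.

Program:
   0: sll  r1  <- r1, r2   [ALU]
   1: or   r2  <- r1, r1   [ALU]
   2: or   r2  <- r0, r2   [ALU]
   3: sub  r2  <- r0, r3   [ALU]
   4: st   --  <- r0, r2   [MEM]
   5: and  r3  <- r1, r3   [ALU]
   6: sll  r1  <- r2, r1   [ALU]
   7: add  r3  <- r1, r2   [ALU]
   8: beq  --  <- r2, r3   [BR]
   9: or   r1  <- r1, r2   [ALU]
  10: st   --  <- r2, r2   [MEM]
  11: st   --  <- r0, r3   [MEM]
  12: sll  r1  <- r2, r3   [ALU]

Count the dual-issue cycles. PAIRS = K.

c0: i0 sll  RAW r1
c1: i1 or  RAW+WAW r2
c2: i2 or  WAW r2
c3: i3 sub  RAW r2
c4: i4/i5 st/and  2-wide
c5: i6 sll  RAW r1
c6: i7 add  RAW r3
c7: i8/i9 beq/or  2-wide
c8: i10 st  no-port MEM/MEM
c9: i11/i12 st/sll  2-wide

PAIRS = 3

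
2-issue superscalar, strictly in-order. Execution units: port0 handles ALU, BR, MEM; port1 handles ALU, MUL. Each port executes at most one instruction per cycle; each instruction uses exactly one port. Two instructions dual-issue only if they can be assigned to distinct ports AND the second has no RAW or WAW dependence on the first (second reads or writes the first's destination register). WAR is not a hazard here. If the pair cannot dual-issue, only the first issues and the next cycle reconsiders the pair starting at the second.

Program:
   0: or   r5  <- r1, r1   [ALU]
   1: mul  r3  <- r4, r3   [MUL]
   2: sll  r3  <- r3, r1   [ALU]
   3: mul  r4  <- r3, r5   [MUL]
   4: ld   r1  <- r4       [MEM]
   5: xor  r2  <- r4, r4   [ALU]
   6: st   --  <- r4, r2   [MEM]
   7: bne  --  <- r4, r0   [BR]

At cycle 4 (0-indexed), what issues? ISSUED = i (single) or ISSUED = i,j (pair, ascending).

#0 head=0: or/mul i0+i1 2-wide
#1 head=2: sll i2 RAW r3
#2 head=3: mul i3 RAW r4
#3 head=4: ld/xor i4+i5 2-wide
#4 head=6: st i6 no-port MEM/BR
#5 head=7: bne i7 tail

ISSUED = 6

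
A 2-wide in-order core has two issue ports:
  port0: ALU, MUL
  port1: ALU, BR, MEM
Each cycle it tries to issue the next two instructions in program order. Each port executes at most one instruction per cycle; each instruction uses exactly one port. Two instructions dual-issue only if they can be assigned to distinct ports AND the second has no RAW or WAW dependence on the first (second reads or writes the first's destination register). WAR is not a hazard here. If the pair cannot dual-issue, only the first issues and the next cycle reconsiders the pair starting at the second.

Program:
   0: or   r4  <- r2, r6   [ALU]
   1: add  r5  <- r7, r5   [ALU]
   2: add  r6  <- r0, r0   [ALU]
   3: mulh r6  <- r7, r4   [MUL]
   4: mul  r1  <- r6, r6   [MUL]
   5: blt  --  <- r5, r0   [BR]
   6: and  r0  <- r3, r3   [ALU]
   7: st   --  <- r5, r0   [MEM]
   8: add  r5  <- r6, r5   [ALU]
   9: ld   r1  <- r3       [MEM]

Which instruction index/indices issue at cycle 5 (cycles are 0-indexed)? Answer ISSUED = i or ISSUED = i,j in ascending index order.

ISSUED = 7,8

0. or.ALU+add.ALU @i0&i1  | 2-wide
1. add.ALU @i2  | WAW r6
2. mulh.MUL @i3  | no-port MUL/MUL
3. mul.MUL+blt.BR @i4&i5  | 2-wide
4. and.ALU @i6  | RAW r0
5. st.MEM+add.ALU @i7&i8  | 2-wide
6. ld.MEM @i9  | tail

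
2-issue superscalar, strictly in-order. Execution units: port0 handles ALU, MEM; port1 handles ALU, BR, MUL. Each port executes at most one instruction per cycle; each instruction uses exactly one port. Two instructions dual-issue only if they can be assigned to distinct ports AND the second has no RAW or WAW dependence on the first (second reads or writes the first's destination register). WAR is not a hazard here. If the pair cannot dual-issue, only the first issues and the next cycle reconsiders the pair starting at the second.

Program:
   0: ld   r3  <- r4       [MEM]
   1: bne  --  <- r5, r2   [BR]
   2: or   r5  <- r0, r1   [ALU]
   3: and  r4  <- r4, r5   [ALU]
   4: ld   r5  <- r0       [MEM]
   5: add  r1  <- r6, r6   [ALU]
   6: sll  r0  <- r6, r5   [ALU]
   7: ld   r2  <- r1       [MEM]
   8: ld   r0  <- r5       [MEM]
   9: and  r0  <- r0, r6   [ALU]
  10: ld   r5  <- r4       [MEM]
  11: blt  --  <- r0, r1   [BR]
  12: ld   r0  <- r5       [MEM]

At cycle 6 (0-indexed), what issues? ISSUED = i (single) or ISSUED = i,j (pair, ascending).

ISSUED = 9,10

0. ld bne @i0/i1  | 2-wide
1. or @i2  | RAW r5
2. and ld @i3/i4  | 2-wide
3. add sll @i5/i6  | 2-wide
4. ld @i7  | no-port MEM/MEM
5. ld @i8  | RAW+WAW r0
6. and ld @i9/i10  | 2-wide
7. blt ld @i11/i12  | 2-wide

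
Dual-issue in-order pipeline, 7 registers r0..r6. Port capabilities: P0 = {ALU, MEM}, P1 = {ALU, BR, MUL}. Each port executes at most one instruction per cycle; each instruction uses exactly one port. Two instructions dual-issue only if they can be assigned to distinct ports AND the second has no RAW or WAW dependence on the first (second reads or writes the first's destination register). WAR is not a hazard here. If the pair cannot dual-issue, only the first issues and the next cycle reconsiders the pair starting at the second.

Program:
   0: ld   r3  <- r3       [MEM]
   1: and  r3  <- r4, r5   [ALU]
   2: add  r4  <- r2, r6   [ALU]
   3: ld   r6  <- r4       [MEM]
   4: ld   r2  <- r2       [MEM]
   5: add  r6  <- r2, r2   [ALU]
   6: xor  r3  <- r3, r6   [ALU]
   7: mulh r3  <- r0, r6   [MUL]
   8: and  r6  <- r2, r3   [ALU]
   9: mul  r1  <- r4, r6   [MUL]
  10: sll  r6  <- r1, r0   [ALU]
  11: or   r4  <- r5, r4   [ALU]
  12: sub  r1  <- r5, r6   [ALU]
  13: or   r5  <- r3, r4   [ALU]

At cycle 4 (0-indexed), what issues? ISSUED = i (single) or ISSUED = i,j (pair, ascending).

[0] i0  ld  -- WAW r3
[1] i1+i2  and/add  -- 2-wide
[2] i3  ld  -- no-port MEM/MEM
[3] i4  ld  -- RAW r2
[4] i5  add  -- RAW r6
[5] i6  xor  -- WAW r3
[6] i7  mulh  -- RAW r3
[7] i8  and  -- RAW r6
[8] i9  mul  -- RAW r1
[9] i10+i11  sll/or  -- 2-wide
[10] i12+i13  sub/or  -- 2-wide

ISSUED = 5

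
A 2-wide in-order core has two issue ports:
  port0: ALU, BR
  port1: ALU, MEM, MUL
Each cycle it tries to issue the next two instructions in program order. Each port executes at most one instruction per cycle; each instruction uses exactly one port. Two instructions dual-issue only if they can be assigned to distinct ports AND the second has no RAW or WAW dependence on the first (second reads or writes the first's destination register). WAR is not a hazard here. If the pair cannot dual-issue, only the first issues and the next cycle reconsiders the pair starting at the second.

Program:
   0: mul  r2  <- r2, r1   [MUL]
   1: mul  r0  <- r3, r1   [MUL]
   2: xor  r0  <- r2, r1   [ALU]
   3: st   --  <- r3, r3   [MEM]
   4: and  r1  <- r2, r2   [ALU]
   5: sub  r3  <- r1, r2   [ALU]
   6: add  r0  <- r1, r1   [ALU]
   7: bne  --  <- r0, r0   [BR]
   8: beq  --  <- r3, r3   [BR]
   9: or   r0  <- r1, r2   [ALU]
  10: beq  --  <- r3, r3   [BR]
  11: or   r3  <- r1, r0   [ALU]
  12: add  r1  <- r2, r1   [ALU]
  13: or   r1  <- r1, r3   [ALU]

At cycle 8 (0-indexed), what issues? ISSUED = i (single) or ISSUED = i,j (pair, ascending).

  cy0 -> i0 (mul) no-port MUL/MUL
  cy1 -> i1 (mul) WAW r0
  cy2 -> i2&i3 (xor+st) dual
  cy3 -> i4 (and) RAW r1
  cy4 -> i5&i6 (sub+add) dual
  cy5 -> i7 (bne) no-port BR/BR
  cy6 -> i8&i9 (beq+or) dual
  cy7 -> i10&i11 (beq+or) dual
  cy8 -> i12 (add) RAW+WAW r1
  cy9 -> i13 (or) tail

ISSUED = 12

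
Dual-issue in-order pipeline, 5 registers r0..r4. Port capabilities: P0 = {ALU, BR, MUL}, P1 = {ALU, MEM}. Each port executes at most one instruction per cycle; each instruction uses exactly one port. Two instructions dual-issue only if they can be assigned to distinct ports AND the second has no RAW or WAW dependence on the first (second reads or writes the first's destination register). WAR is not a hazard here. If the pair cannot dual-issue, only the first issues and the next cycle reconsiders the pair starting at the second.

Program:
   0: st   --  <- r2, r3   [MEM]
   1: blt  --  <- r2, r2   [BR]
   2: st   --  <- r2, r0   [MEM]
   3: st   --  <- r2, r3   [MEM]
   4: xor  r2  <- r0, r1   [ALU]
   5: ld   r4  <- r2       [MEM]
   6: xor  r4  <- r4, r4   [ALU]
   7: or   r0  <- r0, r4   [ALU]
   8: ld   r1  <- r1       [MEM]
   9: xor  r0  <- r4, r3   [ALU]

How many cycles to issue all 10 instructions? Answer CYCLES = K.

t=0 i0+i1:st;blt ; dual
t=1 i2:st ; no-port MEM/MEM
t=2 i3+i4:st;xor ; dual
t=3 i5:ld ; RAW+WAW r4
t=4 i6:xor ; RAW r4
t=5 i7+i8:or;ld ; dual
t=6 i9:xor ; tail

CYCLES = 7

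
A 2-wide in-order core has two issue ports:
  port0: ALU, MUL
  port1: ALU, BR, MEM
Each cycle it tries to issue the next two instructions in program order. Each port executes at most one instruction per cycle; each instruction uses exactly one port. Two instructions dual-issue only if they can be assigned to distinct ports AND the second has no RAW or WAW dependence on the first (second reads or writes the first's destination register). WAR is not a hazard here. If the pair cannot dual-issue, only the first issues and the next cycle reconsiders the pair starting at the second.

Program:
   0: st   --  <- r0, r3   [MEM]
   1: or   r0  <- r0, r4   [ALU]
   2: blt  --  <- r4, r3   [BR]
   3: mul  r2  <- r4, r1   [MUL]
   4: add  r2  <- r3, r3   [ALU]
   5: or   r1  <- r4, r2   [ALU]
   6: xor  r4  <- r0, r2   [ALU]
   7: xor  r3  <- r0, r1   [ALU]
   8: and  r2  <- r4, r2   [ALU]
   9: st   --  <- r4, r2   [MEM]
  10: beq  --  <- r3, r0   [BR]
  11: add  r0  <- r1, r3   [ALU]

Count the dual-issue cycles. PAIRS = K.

PAIRS = 5

  cy0 -> i0&i1 (st.MEM+or.ALU) 2-wide
  cy1 -> i2&i3 (blt.BR+mul.MUL) 2-wide
  cy2 -> i4 (add.ALU) RAW r2
  cy3 -> i5&i6 (or.ALU+xor.ALU) 2-wide
  cy4 -> i7&i8 (xor.ALU+and.ALU) 2-wide
  cy5 -> i9 (st.MEM) no-port MEM/BR
  cy6 -> i10&i11 (beq.BR+add.ALU) 2-wide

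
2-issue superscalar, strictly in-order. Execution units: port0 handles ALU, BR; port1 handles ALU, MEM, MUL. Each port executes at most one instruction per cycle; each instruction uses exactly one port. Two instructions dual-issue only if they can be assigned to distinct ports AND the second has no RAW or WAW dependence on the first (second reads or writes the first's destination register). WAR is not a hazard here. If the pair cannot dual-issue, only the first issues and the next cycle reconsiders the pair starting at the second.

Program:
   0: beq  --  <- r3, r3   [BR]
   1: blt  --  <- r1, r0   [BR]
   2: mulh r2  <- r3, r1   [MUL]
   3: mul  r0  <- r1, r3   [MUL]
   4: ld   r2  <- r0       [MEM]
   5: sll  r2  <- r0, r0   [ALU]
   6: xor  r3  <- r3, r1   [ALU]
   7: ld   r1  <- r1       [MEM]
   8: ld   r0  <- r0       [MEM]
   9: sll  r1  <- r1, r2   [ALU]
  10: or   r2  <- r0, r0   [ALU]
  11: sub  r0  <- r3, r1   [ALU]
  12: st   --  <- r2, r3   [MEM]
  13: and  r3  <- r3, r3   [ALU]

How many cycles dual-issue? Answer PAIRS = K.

t=0 i0:beq ; no-port BR/BR
t=1 i1&i2:blt/mulh ; pair
t=2 i3:mul ; no-port MUL/MEM
t=3 i4:ld ; WAW r2
t=4 i5&i6:sll/xor ; pair
t=5 i7:ld ; no-port MEM/MEM
t=6 i8&i9:ld/sll ; pair
t=7 i10&i11:or/sub ; pair
t=8 i12&i13:st/and ; pair

PAIRS = 5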